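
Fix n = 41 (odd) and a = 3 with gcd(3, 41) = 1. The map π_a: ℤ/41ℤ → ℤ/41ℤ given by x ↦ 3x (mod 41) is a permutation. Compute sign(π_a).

-1

Start at x=9: 9 → 27 → 40 → 38 → 32 → 14 → 1 → … (one orbit).
6 cycles of lengths [8, 8, 8, 8, 8, 1].
41 − 6 = 35 transpositions; sign(π) = (−1)^35 = -1.
The Jacobi symbol (3|41) = -1 (Zolotarev) agrees.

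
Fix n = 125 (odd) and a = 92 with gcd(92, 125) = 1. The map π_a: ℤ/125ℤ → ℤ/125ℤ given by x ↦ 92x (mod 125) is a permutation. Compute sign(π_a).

-1

Orbit of 13 under x↦92x: [13, 71, 32, 69, 98, 16, 97]… (length divides ord_125(92)).
Cycle type of π: 100 + 20 + 4 + 1; total 4 cycles.
125 − 4 = 121 transpositions; sign(π) = (−1)^121 = -1.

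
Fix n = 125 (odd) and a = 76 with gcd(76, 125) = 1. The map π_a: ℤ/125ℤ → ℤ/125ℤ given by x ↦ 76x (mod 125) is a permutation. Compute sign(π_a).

Start at x=51: 51 → 1 → 76 → 26 → 101 → 51 (one orbit).
Cycle lengths of π_76 on ℤ/125ℤ: [5, 5, 5, 5, 5, 5, 5, 5, 5, 5, 5, 5, 5, 5, 5, 5, 5, 5, 5, 5, 1, 1, 1, 1, 1, 1, 1, 1, 1, 1, 1, 1, 1, 1, 1, 1, 1, 1, 1, 1, 1, 1, 1, 1, 1]; 45 cycles in total.
125 − 45 = 80 transpositions; sign(π) = (−1)^80 = +1.
(76|125)_J = +1 (Zolotarev's lemma cross-check).

+1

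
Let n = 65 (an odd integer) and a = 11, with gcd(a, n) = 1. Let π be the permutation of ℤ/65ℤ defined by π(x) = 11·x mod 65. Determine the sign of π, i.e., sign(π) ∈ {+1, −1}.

-1

Start at x=61: 61 → 21 → 36 → 6 → 1 → 11 → 56 → … (one orbit).
Cycle type of π: 12×5 + 1×5; total 10 cycles.
65 − 10 = 55 transpositions; sign(π) = (−1)^55 = -1.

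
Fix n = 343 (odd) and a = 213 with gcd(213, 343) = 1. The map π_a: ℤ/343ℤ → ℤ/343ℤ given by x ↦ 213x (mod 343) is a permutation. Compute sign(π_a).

-1

Start at x=150: 150 → 51 → 230 → 284 → 124 → 1 → 213 → … (one orbit).
4 cycles of lengths [294, 42, 6, 1].
n − c = 343 − 4 = 339; sign = (−1)^339 = -1.
Zolotarev: (213|343) = -1, matching the cycle-count sign.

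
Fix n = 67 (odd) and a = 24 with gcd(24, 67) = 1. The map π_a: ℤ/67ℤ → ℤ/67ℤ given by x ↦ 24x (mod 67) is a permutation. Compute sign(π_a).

+1

Orbit of 9 under x↦24x: [9, 15, 25, 64, 62, 14, 1]… (length divides ord_67(24)).
π_24 has 7 disjoint cycles with lengths [11, 11, 11, 11, 11, 11, 1] on {0,…,66}.
n − c = 67 − 7 = 60; sign = (−1)^60 = +1.
Via Zolotarev, sign(π_{24}) = (24|67) = +1.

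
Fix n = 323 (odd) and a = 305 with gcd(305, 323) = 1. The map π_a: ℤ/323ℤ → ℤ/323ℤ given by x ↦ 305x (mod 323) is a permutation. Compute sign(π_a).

Orbit of 1 under x↦305x: [1, 305]… (length divides ord_323(305)).
Cycle lengths of π_305 on ℤ/323ℤ: [2, 2, 2, 2, 2, 2, 2, 2, 2, 2, 2, 2, 2, 2, 2, 2, 2, 2, 2, 2, 2, 2, 2, 2, 2, 2, 2, 2, 2, 2, 2, 2, 2, 2, 2, 2, 2, 2, 2, 2, 2, 2, 2, 2, 2, 2, 2, 2, 2, 2, 2, 2, 2, 2, 2, 2, 2, 2, 2, 2, 2, 2, 2, 2, 2, 2, 2, 2, 2, 2, 2, 2, 2, 2, 2, 2, 2, 2, 2, 2, 2, 2, 2, 2, 2, 2, 2, 2, 2, 2, 2, 2, 2, 2, 2, 2, 2, 2, 2, 2, 2, 2, 2, 2, 2, 2, 2, 2, 2, 2, 2, 2, 2, 2, 2, 2, 2, 2, 2, 2, 2, 2, 2, 2, 2, 2, 2, 2, 2, 2, 2, 2, 2, 2, 2, 2, 2, 2, 2, 2, 2, 2, 2, 2, 2, 2, 2, 2, 2, 2, 2, 2, 1, 1, 1, 1, 1, 1, 1, 1, 1, 1, 1, 1, 1, 1, 1, 1, 1, 1, 1]; 171 cycles in total.
n − c = 323 − 171 = 152; sign = (−1)^152 = +1.
(305|323)_J = +1 (Zolotarev's lemma cross-check).

+1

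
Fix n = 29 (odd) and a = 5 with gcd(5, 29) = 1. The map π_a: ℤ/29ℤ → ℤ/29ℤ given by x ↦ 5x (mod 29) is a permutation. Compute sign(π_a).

Start at x=1: 1 → 5 → 25 → 9 → 16 → 22 → 23 → … (one orbit).
Decompose π into cycles: lengths [14, 14, 1] (3 cycles, including the fixed point 0).
3 cycles on 29: each ℓ→(−1)^(ℓ−1), product (−1)^26 = +1.

+1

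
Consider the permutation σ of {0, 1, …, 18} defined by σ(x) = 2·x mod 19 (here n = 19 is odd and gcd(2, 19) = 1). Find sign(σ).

-1

Start at x=9: 9 → 18 → 17 → 15 → 11 → 3 → 6 → … (one orbit).
π_2 has 2 disjoint cycles with lengths [18, 1] on {0,…,18}.
19 − 2 = 17 transpositions; sign(π) = (−1)^17 = -1.
(2|19)_J = -1 (Zolotarev's lemma cross-check).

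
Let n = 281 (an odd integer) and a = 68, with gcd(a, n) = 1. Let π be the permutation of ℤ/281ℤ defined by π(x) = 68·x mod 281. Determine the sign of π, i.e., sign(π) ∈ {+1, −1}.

Start at x=90: 90 → 219 → 280 → 213 → 153 → 7 → 195 → … (one orbit).
π_68 has 15 disjoint cycles with lengths [20, 20, 20, 20, 20, 20, 20, 20, 20, 20, 20, 20, 20, 20, 1] on {0,…,280}.
sign(π) = (−1)^{n − #cycles} = (−1)^{281−15} = (−1)^266 = +1.
Check: (68/281) = +1 by Zolotarev.

+1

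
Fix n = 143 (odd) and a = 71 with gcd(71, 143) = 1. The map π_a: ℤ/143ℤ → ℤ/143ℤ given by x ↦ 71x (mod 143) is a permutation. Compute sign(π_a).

Start at x=122: 122 → 82 → 102 → 92 → 97 → 23 → 60 → … (one orbit).
Cycle type of π: 60×2 + 12 + 5×2 + 1; total 6 cycles.
sign(π) = (−1)^{n − #cycles} = (−1)^{143−6} = (−1)^137 = -1.
(71|143)_J = -1 (Zolotarev's lemma cross-check).

-1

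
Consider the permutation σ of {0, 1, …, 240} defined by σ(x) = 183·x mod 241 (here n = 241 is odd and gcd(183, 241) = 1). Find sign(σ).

Start at x=24: 24 → 54 → 1 → 183 → 231 → 98 → 100 → … (one orbit).
Cycle type of π: 15×16 + 1; total 17 cycles.
With 17 cycles on 241 points, sign = (−1)^{241−17} = +1.
(183|241)_J = +1 (Zolotarev's lemma cross-check).

+1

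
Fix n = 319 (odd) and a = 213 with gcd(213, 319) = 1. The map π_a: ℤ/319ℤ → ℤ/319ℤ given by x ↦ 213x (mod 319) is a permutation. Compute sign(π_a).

Trace 81: π^k(81) = [81, 27, 9, 3, 1, 213, 71] for k=0..6.
6 cycles of lengths [140, 140, 28, 5, 5, 1].
With 6 cycles on 319 points, sign = (−1)^{319−6} = -1.
(213|319)_J = -1 (Zolotarev's lemma cross-check).

-1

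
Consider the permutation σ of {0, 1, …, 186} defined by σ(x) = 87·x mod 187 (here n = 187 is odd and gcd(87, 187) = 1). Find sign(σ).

-1

Orbit of 1 under x↦87x: [1, 87, 89, 76, 67, 32, 166]… (length divides ord_187(87)).
The orbit structure of x ↦ 87x mod 187: 28 orbits of sizes [8, 8, 8, 8, 8, 8, 8, 8, 8, 8, 8, 8, 8, 8, 8, 8, 8, 8, 8, 8, 8, 8, 2, 2, 2, 2, 2, 1].
n − c = 187 − 28 = 159; sign = (−1)^159 = -1.
Check: (87/187) = -1 by Zolotarev.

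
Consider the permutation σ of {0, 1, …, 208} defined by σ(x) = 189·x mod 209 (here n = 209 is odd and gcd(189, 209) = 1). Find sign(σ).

Trace 20: π^k(20) = [20, 18, 58, 94, 1, 189, 191] for k=0..6.
π_189 has 29 disjoint cycles with lengths [10, 10, 10, 10, 10, 10, 10, 10, 10, 10, 10, 10, 10, 10, 10, 10, 10, 10, 10, 2, 2, 2, 2, 2, 2, 2, 2, 2, 1] on {0,…,208}.
29 cycles on 209: each ℓ→(−1)^(ℓ−1), product (−1)^180 = +1.
Check: (189/209) = +1 by Zolotarev.

+1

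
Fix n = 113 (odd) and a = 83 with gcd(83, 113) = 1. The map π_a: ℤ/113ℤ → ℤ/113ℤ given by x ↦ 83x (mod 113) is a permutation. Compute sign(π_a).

Start at x=106: 106 → 97 → 28 → 64 → 1 → 83 → 109 → … (one orbit).
Cycle lengths of π_83 on ℤ/113ℤ: [14, 14, 14, 14, 14, 14, 14, 14, 1]; 9 cycles in total.
Σ(ℓ_i−1) = 113−9 = 104; sign = (−1)^104 = +1.
Via Zolotarev, sign(π_{83}) = (83|113) = +1.

+1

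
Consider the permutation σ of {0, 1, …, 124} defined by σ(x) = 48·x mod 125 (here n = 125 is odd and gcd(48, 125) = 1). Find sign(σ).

-1

Start at x=3: 3 → 19 → 37 → 26 → 123 → 29 → 17 → … (one orbit).
Cycle type of π: 100 + 20 + 4 + 1; total 4 cycles.
4 cycles on 125: each ℓ→(−1)^(ℓ−1), product (−1)^121 = -1.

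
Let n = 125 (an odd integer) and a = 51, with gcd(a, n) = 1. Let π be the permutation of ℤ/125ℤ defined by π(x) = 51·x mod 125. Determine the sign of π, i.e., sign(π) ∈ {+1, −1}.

Trace 26: π^k(26) = [26, 76, 1, 51, 101] for k=0..4.
Decompose π into cycles: lengths [5, 5, 5, 5, 5, 5, 5, 5, 5, 5, 5, 5, 5, 5, 5, 5, 5, 5, 5, 5, 1, 1, 1, 1, 1, 1, 1, 1, 1, 1, 1, 1, 1, 1, 1, 1, 1, 1, 1, 1, 1, 1, 1, 1, 1] (45 cycles, including the fixed point 0).
n − c = 125 − 45 = 80; sign = (−1)^80 = +1.
The Jacobi symbol (51|125) = +1 (Zolotarev) agrees.

+1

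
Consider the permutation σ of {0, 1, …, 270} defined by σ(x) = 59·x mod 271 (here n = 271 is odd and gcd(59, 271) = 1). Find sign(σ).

-1

Orbit of 26 under x↦59x: [26, 179, 263, 70, 65, 41, 251]… (length divides ord_271(59)).
2 cycles of lengths [270, 1].
With 2 cycles on 271 points, sign = (−1)^{271−2} = -1.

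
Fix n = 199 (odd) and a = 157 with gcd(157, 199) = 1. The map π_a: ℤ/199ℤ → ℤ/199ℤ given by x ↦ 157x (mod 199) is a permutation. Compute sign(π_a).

+1

Trace 1: π^k(1) = [1, 157, 172, 139, 132, 28, 18] for k=0..6.
π_157 has 7 disjoint cycles with lengths [33, 33, 33, 33, 33, 33, 1] on {0,…,198}.
199 − 7 = 192 transpositions; sign(π) = (−1)^192 = +1.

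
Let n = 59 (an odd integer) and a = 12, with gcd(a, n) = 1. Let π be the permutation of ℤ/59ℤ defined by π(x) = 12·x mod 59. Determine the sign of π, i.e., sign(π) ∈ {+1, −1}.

+1

Trace 27: π^k(27) = [27, 29, 53, 46, 21, 16, 15] for k=0..6.
π_12 has 3 disjoint cycles with lengths [29, 29, 1] on {0,…,58}.
sign(π) = (−1)^{n − #cycles} = (−1)^{59−3} = (−1)^56 = +1.
The Jacobi symbol (12|59) = +1 (Zolotarev) agrees.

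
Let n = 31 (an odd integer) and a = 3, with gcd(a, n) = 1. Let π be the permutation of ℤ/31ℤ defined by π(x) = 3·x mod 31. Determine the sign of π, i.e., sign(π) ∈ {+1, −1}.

-1

Orbit of 25 under x↦3x: [25, 13, 8, 24, 10, 30, 28]… (length divides ord_31(3)).
Cycle type of π: 30 + 1; total 2 cycles.
Σ(ℓ_i−1) = 31−2 = 29; sign = (−1)^29 = -1.
(3|31)_J = -1 (Zolotarev's lemma cross-check).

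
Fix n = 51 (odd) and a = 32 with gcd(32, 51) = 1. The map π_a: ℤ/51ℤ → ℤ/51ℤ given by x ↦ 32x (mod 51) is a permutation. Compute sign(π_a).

-1

Orbit of 4 under x↦32x: [4, 26, 16, 2, 13, 8, 1]… (length divides ord_51(32)).
8 cycles of lengths [8, 8, 8, 8, 8, 8, 2, 1].
51 − 8 = 43 transpositions; sign(π) = (−1)^43 = -1.
Via Zolotarev, sign(π_{32}) = (32|51) = -1.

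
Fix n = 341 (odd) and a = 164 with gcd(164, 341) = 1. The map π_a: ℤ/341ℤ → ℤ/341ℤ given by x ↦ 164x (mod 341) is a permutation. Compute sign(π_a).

-1

Orbit of 133 under x↦164x: [133, 329, 78, 175, 56, 318, 320]… (length divides ord_341(164)).
18 cycles of lengths [30, 30, 30, 30, 30, 30, 30, 30, 30, 30, 15, 15, 2, 2, 2, 2, 2, 1].
341 − 18 = 323 transpositions; sign(π) = (−1)^323 = -1.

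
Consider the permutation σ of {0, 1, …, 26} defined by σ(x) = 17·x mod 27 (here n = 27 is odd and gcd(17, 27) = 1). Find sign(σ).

-1

Orbit of 8 under x↦17x: [8, 1, 17, 19, 26, 10]… (length divides ord_27(17)).
π_17 has 8 disjoint cycles with lengths [6, 6, 6, 2, 2, 2, 2, 1] on {0,…,26}.
n − c = 27 − 8 = 19; sign = (−1)^19 = -1.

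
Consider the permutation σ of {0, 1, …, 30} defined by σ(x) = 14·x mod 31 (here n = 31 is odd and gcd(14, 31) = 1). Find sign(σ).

Orbit of 8 under x↦14x: [8, 19, 18, 4, 25, 9, 2]… (length divides ord_31(14)).
π_14 has 3 disjoint cycles with lengths [15, 15, 1] on {0,…,30}.
3 cycles on 31: each ℓ→(−1)^(ℓ−1), product (−1)^28 = +1.
Zolotarev: (14|31) = +1, matching the cycle-count sign.

+1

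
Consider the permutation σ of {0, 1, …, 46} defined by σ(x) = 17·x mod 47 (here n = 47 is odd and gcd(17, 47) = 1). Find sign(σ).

+1

Orbit of 2 under x↦17x: [2, 34, 14, 3, 4, 21, 28]… (length divides ord_47(17)).
Cycle lengths of π_17 on ℤ/47ℤ: [23, 23, 1]; 3 cycles in total.
3 cycles on 47: each ℓ→(−1)^(ℓ−1), product (−1)^44 = +1.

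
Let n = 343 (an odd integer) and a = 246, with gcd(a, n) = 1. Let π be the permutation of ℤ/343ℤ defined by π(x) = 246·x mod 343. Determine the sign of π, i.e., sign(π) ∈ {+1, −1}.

Start at x=246: 246 → 148 → 50 → 295 → 197 → 99 → 1 → 246 (one orbit).
π_246 has 91 disjoint cycles with lengths [7, 7, 7, 7, 7, 7, 7, 7, 7, 7, 7, 7, 7, 7, 7, 7, 7, 7, 7, 7, 7, 7, 7, 7, 7, 7, 7, 7, 7, 7, 7, 7, 7, 7, 7, 7, 7, 7, 7, 7, 7, 7, 1, 1, 1, 1, 1, 1, 1, 1, 1, 1, 1, 1, 1, 1, 1, 1, 1, 1, 1, 1, 1, 1, 1, 1, 1, 1, 1, 1, 1, 1, 1, 1, 1, 1, 1, 1, 1, 1, 1, 1, 1, 1, 1, 1, 1, 1, 1, 1, 1] on {0,…,342}.
343 − 91 = 252 transpositions; sign(π) = (−1)^252 = +1.
Check: (246/343) = +1 by Zolotarev.

+1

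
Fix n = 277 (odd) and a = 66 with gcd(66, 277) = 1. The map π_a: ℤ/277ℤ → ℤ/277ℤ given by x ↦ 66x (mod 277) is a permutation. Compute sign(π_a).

+1

Start at x=113: 113 → 256 → 276 → 211 → 76 → 30 → 41 → … (one orbit).
π_66 has 7 disjoint cycles with lengths [46, 46, 46, 46, 46, 46, 1] on {0,…,276}.
With 7 cycles on 277 points, sign = (−1)^{277−7} = +1.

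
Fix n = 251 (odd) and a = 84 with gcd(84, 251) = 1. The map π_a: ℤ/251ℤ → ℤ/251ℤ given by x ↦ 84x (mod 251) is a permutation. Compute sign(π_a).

Orbit of 64 under x↦84x: [64, 105, 35, 179, 227, 243, 81]… (length divides ord_251(84)).
Cycle lengths of π_84 on ℤ/251ℤ: [125, 125, 1]; 3 cycles in total.
n − c = 251 − 3 = 248; sign = (−1)^248 = +1.
Check: (84/251) = +1 by Zolotarev.

+1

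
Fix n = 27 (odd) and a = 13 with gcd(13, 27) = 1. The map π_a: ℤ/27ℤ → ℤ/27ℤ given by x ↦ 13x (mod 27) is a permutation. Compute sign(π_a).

+1

Start at x=7: 7 → 10 → 22 → 16 → 19 → 4 → 25 → … (one orbit).
Cycle type of π: 9×2 + 3×2 + 1×3; total 7 cycles.
27 − 7 = 20 transpositions; sign(π) = (−1)^20 = +1.
Check: (13/27) = +1 by Zolotarev.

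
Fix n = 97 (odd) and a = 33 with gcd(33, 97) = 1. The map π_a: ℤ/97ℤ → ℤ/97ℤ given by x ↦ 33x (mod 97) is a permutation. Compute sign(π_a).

+1

Trace 47: π^k(47) = [47, 96, 64, 75, 50, 1, 33] for k=0..6.
The orbit structure of x ↦ 33x mod 97: 13 orbits of sizes [8, 8, 8, 8, 8, 8, 8, 8, 8, 8, 8, 8, 1].
sign(π) = (−1)^{n − #cycles} = (−1)^{97−13} = (−1)^84 = +1.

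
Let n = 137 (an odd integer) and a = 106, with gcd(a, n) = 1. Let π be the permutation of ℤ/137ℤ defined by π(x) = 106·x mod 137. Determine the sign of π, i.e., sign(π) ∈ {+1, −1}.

Trace 45: π^k(45) = [45, 112, 90, 87, 43, 37, 86] for k=0..6.
Cycle type of π: 136 + 1; total 2 cycles.
Σ(ℓ_i−1) = 137−2 = 135; sign = (−1)^135 = -1.

-1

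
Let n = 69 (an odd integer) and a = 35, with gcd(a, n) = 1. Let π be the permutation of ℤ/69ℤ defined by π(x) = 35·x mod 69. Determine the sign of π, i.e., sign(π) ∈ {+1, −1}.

-1

Start at x=49: 49 → 59 → 64 → 32 → 16 → 8 → 4 → … (one orbit).
6 cycles of lengths [22, 22, 11, 11, 2, 1].
With 6 cycles on 69 points, sign = (−1)^{69−6} = -1.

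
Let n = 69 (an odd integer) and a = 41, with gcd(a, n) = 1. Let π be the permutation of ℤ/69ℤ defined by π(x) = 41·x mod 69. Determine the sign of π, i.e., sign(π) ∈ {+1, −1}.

Orbit of 50 under x↦41x: [50, 49, 8, 52, 62, 58, 32]… (length divides ord_69(41)).
Cycle type of π: 22×2 + 11×2 + 2 + 1; total 6 cycles.
6 cycles on 69: each ℓ→(−1)^(ℓ−1), product (−1)^63 = -1.
Check: (41/69) = -1 by Zolotarev.

-1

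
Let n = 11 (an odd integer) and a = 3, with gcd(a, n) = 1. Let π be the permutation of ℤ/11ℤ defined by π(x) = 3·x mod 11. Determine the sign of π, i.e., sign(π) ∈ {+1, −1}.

+1

Orbit of 1 under x↦3x: [1, 3, 9, 5, 4]… (length divides ord_11(3)).
The orbit structure of x ↦ 3x mod 11: 3 orbits of sizes [5, 5, 1].
n − c = 11 − 3 = 8; sign = (−1)^8 = +1.
Via Zolotarev, sign(π_{3}) = (3|11) = +1.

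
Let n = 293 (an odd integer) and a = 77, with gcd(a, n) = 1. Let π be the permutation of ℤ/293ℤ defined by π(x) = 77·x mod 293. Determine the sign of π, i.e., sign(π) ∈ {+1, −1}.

+1

Start at x=36: 36 → 135 → 140 → 232 → 284 → 186 → 258 → … (one orbit).
5 cycles of lengths [73, 73, 73, 73, 1].
5 cycles on 293: each ℓ→(−1)^(ℓ−1), product (−1)^288 = +1.
Zolotarev: (77|293) = +1, matching the cycle-count sign.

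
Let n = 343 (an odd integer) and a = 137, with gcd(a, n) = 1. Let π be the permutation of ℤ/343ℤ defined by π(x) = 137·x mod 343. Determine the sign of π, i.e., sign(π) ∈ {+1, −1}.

+1

Orbit of 130 under x↦137x: [130, 317, 211, 95, 324, 141, 109]… (length divides ord_343(137)).
Decompose π into cycles: lengths [147, 147, 21, 21, 3, 3, 1] (7 cycles, including the fixed point 0).
7 cycles on 343: each ℓ→(−1)^(ℓ−1), product (−1)^336 = +1.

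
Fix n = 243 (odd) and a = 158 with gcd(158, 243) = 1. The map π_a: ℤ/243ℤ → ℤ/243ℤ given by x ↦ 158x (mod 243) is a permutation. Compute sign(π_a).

Orbit of 160 under x↦158x: [160, 8, 49, 209, 217, 23, 232]… (length divides ord_243(158)).
Decompose π into cycles: lengths [162, 54, 18, 6, 2, 1] (6 cycles, including the fixed point 0).
n − c = 243 − 6 = 237; sign = (−1)^237 = -1.
(158|243)_J = -1 (Zolotarev's lemma cross-check).

-1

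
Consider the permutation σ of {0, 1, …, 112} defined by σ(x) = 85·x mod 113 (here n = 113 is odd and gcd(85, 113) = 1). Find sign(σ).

+1

Start at x=7: 7 → 30 → 64 → 16 → 4 → 1 → 85 → … (one orbit).
9 cycles of lengths [14, 14, 14, 14, 14, 14, 14, 14, 1].
113 − 9 = 104 transpositions; sign(π) = (−1)^104 = +1.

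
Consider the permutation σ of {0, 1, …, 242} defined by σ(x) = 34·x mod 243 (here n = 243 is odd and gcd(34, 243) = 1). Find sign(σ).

+1

Orbit of 121 under x↦34x: [121, 226, 151, 31, 82, 115, 22]… (length divides ord_243(34)).
Cycle type of π: 81×2 + 27×2 + 9×2 + 3×2 + 1×3; total 11 cycles.
11 cycles on 243: each ℓ→(−1)^(ℓ−1), product (−1)^232 = +1.
Check: (34/243) = +1 by Zolotarev.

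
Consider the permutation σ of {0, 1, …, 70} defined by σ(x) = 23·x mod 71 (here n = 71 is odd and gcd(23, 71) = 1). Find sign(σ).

-1

Trace 48: π^k(48) = [48, 39, 45, 41, 20, 34, 1] for k=0..6.
The orbit structure of x ↦ 23x mod 71: 6 orbits of sizes [14, 14, 14, 14, 14, 1].
n − c = 71 − 6 = 65; sign = (−1)^65 = -1.
Zolotarev: (23|71) = -1, matching the cycle-count sign.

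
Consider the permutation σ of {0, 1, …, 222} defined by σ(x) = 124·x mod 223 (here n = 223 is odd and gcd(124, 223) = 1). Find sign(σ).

+1

Start at x=78: 78 → 83 → 34 → 202 → 72 → 8 → 100 → … (one orbit).
3 cycles of lengths [111, 111, 1].
3 cycles on 223: each ℓ→(−1)^(ℓ−1), product (−1)^220 = +1.
Zolotarev: (124|223) = +1, matching the cycle-count sign.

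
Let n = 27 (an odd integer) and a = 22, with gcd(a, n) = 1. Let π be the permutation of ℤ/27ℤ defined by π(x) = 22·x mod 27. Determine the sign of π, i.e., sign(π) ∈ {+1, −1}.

+1

Trace 13: π^k(13) = [13, 16, 1, 22, 25, 10, 4] for k=0..6.
Cycle lengths of π_22 on ℤ/27ℤ: [9, 9, 3, 3, 1, 1, 1]; 7 cycles in total.
Σ(ℓ_i−1) = 27−7 = 20; sign = (−1)^20 = +1.
(22|27)_J = +1 (Zolotarev's lemma cross-check).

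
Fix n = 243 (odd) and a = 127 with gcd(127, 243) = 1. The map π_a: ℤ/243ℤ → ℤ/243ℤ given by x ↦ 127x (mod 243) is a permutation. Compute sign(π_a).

+1

Start at x=37: 37 → 82 → 208 → 172 → 217 → 100 → 64 → … (one orbit).
π_127 has 27 disjoint cycles with lengths [27, 27, 27, 27, 27, 27, 9, 9, 9, 9, 9, 9, 3, 3, 3, 3, 3, 3, 1, 1, 1, 1, 1, 1, 1, 1, 1] on {0,…,242}.
sign(π) = (−1)^{n − #cycles} = (−1)^{243−27} = (−1)^216 = +1.
Via Zolotarev, sign(π_{127}) = (127|243) = +1.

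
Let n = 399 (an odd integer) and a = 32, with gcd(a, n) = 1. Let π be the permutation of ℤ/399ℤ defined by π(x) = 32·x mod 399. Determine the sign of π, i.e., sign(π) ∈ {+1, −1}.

Orbit of 25 under x↦32x: [25, 2, 64, 53, 100, 8, 256]… (length divides ord_399(32)).
Decompose π into cycles: lengths [18, 18, 18, 18, 18, 18, 18, 18, 18, 18, 18, 18, 18, 18, 18, 18, 18, 18, 18, 18, 18, 6, 6, 3, 3, 2, 1] (27 cycles, including the fixed point 0).
sign(π) = (−1)^{n − #cycles} = (−1)^{399−27} = (−1)^372 = +1.

+1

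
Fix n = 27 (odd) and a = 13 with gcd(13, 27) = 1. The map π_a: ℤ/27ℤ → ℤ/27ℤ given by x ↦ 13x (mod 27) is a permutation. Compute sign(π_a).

+1

Orbit of 13 under x↦13x: [13, 7, 10, 22, 16, 19, 4]… (length divides ord_27(13)).
The orbit structure of x ↦ 13x mod 27: 7 orbits of sizes [9, 9, 3, 3, 1, 1, 1].
With 7 cycles on 27 points, sign = (−1)^{27−7} = +1.
Zolotarev: (13|27) = +1, matching the cycle-count sign.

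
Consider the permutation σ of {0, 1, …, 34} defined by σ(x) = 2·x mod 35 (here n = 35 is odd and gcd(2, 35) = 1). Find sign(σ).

Trace 29: π^k(29) = [29, 23, 11, 22, 9, 18, 1] for k=0..6.
The orbit structure of x ↦ 2x mod 35: 6 orbits of sizes [12, 12, 4, 3, 3, 1].
n − c = 35 − 6 = 29; sign = (−1)^29 = -1.

-1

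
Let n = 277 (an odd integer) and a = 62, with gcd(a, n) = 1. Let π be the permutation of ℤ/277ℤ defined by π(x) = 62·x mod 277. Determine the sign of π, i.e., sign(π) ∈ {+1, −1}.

+1

Orbit of 70 under x↦62x: [70, 185, 113, 81, 36, 16, 161]… (length divides ord_277(62)).
Cycle lengths of π_62 on ℤ/277ℤ: [138, 138, 1]; 3 cycles in total.
Σ(ℓ_i−1) = 277−3 = 274; sign = (−1)^274 = +1.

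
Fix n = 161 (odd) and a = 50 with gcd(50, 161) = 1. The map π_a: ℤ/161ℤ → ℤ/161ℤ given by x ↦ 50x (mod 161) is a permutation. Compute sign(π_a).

+1

Orbit of 8 under x↦50x: [8, 78, 36, 29, 1, 50, 85]… (length divides ord_161(50)).
The orbit structure of x ↦ 50x mod 161: 21 orbits of sizes [11, 11, 11, 11, 11, 11, 11, 11, 11, 11, 11, 11, 11, 11, 1, 1, 1, 1, 1, 1, 1].
n − c = 161 − 21 = 140; sign = (−1)^140 = +1.
Check: (50/161) = +1 by Zolotarev.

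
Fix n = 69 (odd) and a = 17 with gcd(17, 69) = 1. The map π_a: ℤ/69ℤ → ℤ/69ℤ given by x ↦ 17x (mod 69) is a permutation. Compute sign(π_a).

+1

Trace 53: π^k(53) = [53, 4, 68, 52, 56, 55, 38] for k=0..6.
π_17 has 5 disjoint cycles with lengths [22, 22, 22, 2, 1] on {0,…,68}.
With 5 cycles on 69 points, sign = (−1)^{69−5} = +1.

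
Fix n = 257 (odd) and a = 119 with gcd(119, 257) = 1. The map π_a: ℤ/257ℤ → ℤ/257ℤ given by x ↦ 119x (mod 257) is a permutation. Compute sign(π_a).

-1

Orbit of 240 under x↦119x: [240, 33, 72, 87, 73, 206, 99]… (length divides ord_257(119)).
Decompose π into cycles: lengths [256, 1] (2 cycles, including the fixed point 0).
257 − 2 = 255 transpositions; sign(π) = (−1)^255 = -1.
Check: (119/257) = -1 by Zolotarev.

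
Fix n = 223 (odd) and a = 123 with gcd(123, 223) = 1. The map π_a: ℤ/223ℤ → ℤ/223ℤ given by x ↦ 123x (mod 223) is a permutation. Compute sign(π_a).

Start at x=60: 60 → 21 → 130 → 157 → 133 → 80 → 28 → … (one orbit).
The orbit structure of x ↦ 123x mod 223: 2 orbits of sizes [222, 1].
223 − 2 = 221 transpositions; sign(π) = (−1)^221 = -1.
Via Zolotarev, sign(π_{123}) = (123|223) = -1.

-1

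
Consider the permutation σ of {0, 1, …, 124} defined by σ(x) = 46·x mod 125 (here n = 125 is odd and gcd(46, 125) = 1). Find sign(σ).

Orbit of 41 under x↦46x: [41, 11, 6, 26, 71, 16, 111]… (length divides ord_125(46)).
Cycle type of π: 25×4 + 5×4 + 1×5; total 13 cycles.
With 13 cycles on 125 points, sign = (−1)^{125−13} = +1.
Zolotarev: (46|125) = +1, matching the cycle-count sign.

+1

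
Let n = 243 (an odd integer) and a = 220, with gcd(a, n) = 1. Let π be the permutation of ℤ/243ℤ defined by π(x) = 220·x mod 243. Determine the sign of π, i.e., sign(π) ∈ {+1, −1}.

Trace 82: π^k(82) = [82, 58, 124, 64, 229, 79, 127] for k=0..6.
The orbit structure of x ↦ 220x mod 243: 11 orbits of sizes [81, 81, 27, 27, 9, 9, 3, 3, 1, 1, 1].
With 11 cycles on 243 points, sign = (−1)^{243−11} = +1.

+1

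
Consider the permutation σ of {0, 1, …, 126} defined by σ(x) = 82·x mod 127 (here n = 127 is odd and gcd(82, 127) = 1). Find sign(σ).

Start at x=8: 8 → 21 → 71 → 107 → 11 → 13 → 50 → … (one orbit).
Decompose π into cycles: lengths [63, 63, 1] (3 cycles, including the fixed point 0).
3 cycles on 127: each ℓ→(−1)^(ℓ−1), product (−1)^124 = +1.
Zolotarev: (82|127) = +1, matching the cycle-count sign.

+1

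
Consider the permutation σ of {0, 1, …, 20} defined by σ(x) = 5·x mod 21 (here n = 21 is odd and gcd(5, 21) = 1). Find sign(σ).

Orbit of 20 under x↦5x: [20, 16, 17, 1, 5, 4]… (length divides ord_21(5)).
Decompose π into cycles: lengths [6, 6, 6, 2, 1] (5 cycles, including the fixed point 0).
Σ(ℓ_i−1) = 21−5 = 16; sign = (−1)^16 = +1.
Check: (5/21) = +1 by Zolotarev.

+1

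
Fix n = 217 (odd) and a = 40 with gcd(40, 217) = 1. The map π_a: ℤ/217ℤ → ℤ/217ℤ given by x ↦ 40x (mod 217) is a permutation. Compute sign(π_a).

-1

Orbit of 1 under x↦40x: [1, 40, 81, 202, 51, 87, 8]… (length divides ord_217(40)).
Cycle type of π: 30×6 + 15×2 + 6 + 1; total 10 cycles.
10 cycles on 217: each ℓ→(−1)^(ℓ−1), product (−1)^207 = -1.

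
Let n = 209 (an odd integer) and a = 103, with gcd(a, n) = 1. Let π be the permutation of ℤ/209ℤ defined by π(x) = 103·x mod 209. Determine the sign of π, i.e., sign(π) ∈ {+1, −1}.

Trace 49: π^k(49) = [49, 31, 58, 122, 26, 170, 163] for k=0..6.
Decompose π into cycles: lengths [30, 30, 30, 30, 30, 30, 6, 6, 6, 5, 5, 1] (12 cycles, including the fixed point 0).
With 12 cycles on 209 points, sign = (−1)^{209−12} = -1.
The Jacobi symbol (103|209) = -1 (Zolotarev) agrees.

-1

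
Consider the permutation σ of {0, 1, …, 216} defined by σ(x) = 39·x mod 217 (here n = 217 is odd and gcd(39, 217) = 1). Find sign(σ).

Start at x=78: 78 → 4 → 156 → 8 → 95 → 16 → 190 → … (one orbit).
21 cycles of lengths [15, 15, 15, 15, 15, 15, 15, 15, 15, 15, 15, 15, 5, 5, 5, 5, 5, 5, 3, 3, 1].
Σ(ℓ_i−1) = 217−21 = 196; sign = (−1)^196 = +1.
The Jacobi symbol (39|217) = +1 (Zolotarev) agrees.

+1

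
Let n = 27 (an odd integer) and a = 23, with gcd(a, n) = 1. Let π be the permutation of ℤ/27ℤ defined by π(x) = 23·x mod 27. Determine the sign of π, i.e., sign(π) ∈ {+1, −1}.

Start at x=1: 1 → 23 → 16 → 17 → 13 → 2 → 19 → … (one orbit).
Decompose π into cycles: lengths [18, 6, 2, 1] (4 cycles, including the fixed point 0).
With 4 cycles on 27 points, sign = (−1)^{27−4} = -1.
Zolotarev: (23|27) = -1, matching the cycle-count sign.

-1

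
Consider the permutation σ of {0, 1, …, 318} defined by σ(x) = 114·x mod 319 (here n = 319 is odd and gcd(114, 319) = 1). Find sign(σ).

Start at x=5: 5 → 251 → 223 → 221 → 312 → 159 → 262 → … (one orbit).
6 cycles of lengths [140, 140, 28, 5, 5, 1].
sign(π) = (−1)^{n − #cycles} = (−1)^{319−6} = (−1)^313 = -1.
(114|319)_J = -1 (Zolotarev's lemma cross-check).

-1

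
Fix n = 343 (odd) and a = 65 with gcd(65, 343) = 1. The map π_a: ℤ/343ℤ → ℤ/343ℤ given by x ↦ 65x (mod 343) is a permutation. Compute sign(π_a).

+1

Start at x=142: 142 → 312 → 43 → 51 → 228 → 71 → 156 → … (one orbit).
The orbit structure of x ↦ 65x mod 343: 7 orbits of sizes [147, 147, 21, 21, 3, 3, 1].
Σ(ℓ_i−1) = 343−7 = 336; sign = (−1)^336 = +1.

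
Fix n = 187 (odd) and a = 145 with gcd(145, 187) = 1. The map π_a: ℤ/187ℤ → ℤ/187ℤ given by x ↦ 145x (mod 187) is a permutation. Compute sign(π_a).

-1

Orbit of 166 under x↦145x: [166, 134, 169, 8, 38, 87, 86]… (length divides ord_187(145)).
8 cycles of lengths [40, 40, 40, 40, 10, 8, 8, 1].
n − c = 187 − 8 = 179; sign = (−1)^179 = -1.
(145|187)_J = -1 (Zolotarev's lemma cross-check).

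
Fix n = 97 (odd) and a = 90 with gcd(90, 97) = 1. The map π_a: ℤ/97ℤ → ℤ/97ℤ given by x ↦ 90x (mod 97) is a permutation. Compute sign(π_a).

-1

Trace 21: π^k(21) = [21, 47, 59, 72, 78, 36, 39] for k=0..6.
2 cycles of lengths [96, 1].
97 − 2 = 95 transpositions; sign(π) = (−1)^95 = -1.
The Jacobi symbol (90|97) = -1 (Zolotarev) agrees.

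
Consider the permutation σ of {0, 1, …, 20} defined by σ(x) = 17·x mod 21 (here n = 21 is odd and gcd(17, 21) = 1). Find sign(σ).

Trace 4: π^k(4) = [4, 5, 1, 17, 16, 20] for k=0..5.
Cycle type of π: 6×3 + 2 + 1; total 5 cycles.
With 5 cycles on 21 points, sign = (−1)^{21−5} = +1.

+1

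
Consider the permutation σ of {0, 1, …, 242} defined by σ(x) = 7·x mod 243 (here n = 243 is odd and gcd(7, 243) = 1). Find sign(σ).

Trace 88: π^k(88) = [88, 130, 181, 52, 121, 118, 97] for k=0..6.
Cycle lengths of π_7 on ℤ/243ℤ: [81, 81, 27, 27, 9, 9, 3, 3, 1, 1, 1]; 11 cycles in total.
n − c = 243 − 11 = 232; sign = (−1)^232 = +1.
Via Zolotarev, sign(π_{7}) = (7|243) = +1.

+1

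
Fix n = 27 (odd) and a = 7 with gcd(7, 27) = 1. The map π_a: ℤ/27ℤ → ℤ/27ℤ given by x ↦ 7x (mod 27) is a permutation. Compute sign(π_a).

+1

Trace 4: π^k(4) = [4, 1, 7, 22, 19, 25, 13] for k=0..6.
7 cycles of lengths [9, 9, 3, 3, 1, 1, 1].
sign(π) = (−1)^{n − #cycles} = (−1)^{27−7} = (−1)^20 = +1.
(7|27)_J = +1 (Zolotarev's lemma cross-check).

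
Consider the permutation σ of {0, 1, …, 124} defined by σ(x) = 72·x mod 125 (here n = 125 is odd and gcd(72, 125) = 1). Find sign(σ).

-1

Orbit of 11 under x↦72x: [11, 42, 24, 103, 41, 77, 44]… (length divides ord_125(72)).
Cycle type of π: 100 + 20 + 4 + 1; total 4 cycles.
sign(π) = (−1)^{n − #cycles} = (−1)^{125−4} = (−1)^121 = -1.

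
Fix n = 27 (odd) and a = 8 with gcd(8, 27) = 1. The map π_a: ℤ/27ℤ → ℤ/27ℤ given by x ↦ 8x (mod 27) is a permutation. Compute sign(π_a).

Start at x=8: 8 → 10 → 26 → 19 → 17 → 1 → 8 (one orbit).
π_8 has 8 disjoint cycles with lengths [6, 6, 6, 2, 2, 2, 2, 1] on {0,…,26}.
8 cycles on 27: each ℓ→(−1)^(ℓ−1), product (−1)^19 = -1.
Via Zolotarev, sign(π_{8}) = (8|27) = -1.

-1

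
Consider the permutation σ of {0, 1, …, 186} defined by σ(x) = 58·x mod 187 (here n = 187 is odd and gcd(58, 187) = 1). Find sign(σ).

-1

Trace 49: π^k(49) = [49, 37, 89, 113, 9, 148, 169] for k=0..6.
Cycle lengths of π_58 on ℤ/187ℤ: [80, 80, 16, 5, 5, 1]; 6 cycles in total.
6 cycles on 187: each ℓ→(−1)^(ℓ−1), product (−1)^181 = -1.
Via Zolotarev, sign(π_{58}) = (58|187) = -1.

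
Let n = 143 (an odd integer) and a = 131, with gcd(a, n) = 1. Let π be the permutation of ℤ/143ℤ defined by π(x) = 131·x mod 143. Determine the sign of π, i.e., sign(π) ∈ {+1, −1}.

-1

Orbit of 131 under x↦131x: [131, 1]… (length divides ord_143(131)).
π_131 has 78 disjoint cycles with lengths [2, 2, 2, 2, 2, 2, 2, 2, 2, 2, 2, 2, 2, 2, 2, 2, 2, 2, 2, 2, 2, 2, 2, 2, 2, 2, 2, 2, 2, 2, 2, 2, 2, 2, 2, 2, 2, 2, 2, 2, 2, 2, 2, 2, 2, 2, 2, 2, 2, 2, 2, 2, 2, 2, 2, 2, 2, 2, 2, 2, 2, 2, 2, 2, 2, 1, 1, 1, 1, 1, 1, 1, 1, 1, 1, 1, 1, 1] on {0,…,142}.
143 − 78 = 65 transpositions; sign(π) = (−1)^65 = -1.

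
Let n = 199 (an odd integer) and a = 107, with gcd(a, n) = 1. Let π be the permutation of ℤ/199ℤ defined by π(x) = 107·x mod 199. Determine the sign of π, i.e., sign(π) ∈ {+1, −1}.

-1

Start at x=107: 107 → 106 → 198 → 92 → 93 → 1 → 107 (one orbit).
The orbit structure of x ↦ 107x mod 199: 34 orbits of sizes [6, 6, 6, 6, 6, 6, 6, 6, 6, 6, 6, 6, 6, 6, 6, 6, 6, 6, 6, 6, 6, 6, 6, 6, 6, 6, 6, 6, 6, 6, 6, 6, 6, 1].
n − c = 199 − 34 = 165; sign = (−1)^165 = -1.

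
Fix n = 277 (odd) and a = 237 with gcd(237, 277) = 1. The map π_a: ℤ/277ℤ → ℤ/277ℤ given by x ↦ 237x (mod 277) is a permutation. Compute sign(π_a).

+1

Trace 84: π^k(84) = [84, 241, 55, 16, 191, 116, 69] for k=0..6.
The orbit structure of x ↦ 237x mod 277: 5 orbits of sizes [69, 69, 69, 69, 1].
n − c = 277 − 5 = 272; sign = (−1)^272 = +1.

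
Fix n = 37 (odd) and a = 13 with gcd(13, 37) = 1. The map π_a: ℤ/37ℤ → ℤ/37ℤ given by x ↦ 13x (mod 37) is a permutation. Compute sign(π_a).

-1

Start at x=35: 35 → 11 → 32 → 9 → 6 → 4 → 15 → … (one orbit).
Cycle type of π: 36 + 1; total 2 cycles.
2 cycles on 37: each ℓ→(−1)^(ℓ−1), product (−1)^35 = -1.
Zolotarev: (13|37) = -1, matching the cycle-count sign.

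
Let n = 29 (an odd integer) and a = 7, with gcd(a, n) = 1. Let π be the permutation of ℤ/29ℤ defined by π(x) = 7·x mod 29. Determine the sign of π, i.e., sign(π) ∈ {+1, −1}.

Start at x=23: 23 → 16 → 25 → 1 → 7 → 20 → 24 → 23 (one orbit).
Decompose π into cycles: lengths [7, 7, 7, 7, 1] (5 cycles, including the fixed point 0).
n − c = 29 − 5 = 24; sign = (−1)^24 = +1.

+1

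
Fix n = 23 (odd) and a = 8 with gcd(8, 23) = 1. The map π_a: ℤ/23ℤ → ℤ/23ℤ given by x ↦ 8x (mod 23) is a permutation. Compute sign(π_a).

Orbit of 3 under x↦8x: [3, 1, 8, 18, 6, 2, 16]… (length divides ord_23(8)).
π_8 has 3 disjoint cycles with lengths [11, 11, 1] on {0,…,22}.
23 − 3 = 20 transpositions; sign(π) = (−1)^20 = +1.
The Jacobi symbol (8|23) = +1 (Zolotarev) agrees.

+1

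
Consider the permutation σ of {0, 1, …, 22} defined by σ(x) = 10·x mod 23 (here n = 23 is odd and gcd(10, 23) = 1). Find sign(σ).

-1

Orbit of 22 under x↦10x: [22, 13, 15, 12, 5, 4, 17]… (length divides ord_23(10)).
Cycle type of π: 22 + 1; total 2 cycles.
sign(π) = (−1)^{n − #cycles} = (−1)^{23−2} = (−1)^21 = -1.
(10|23)_J = -1 (Zolotarev's lemma cross-check).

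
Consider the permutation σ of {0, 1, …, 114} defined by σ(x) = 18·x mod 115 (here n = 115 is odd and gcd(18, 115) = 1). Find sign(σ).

Trace 13: π^k(13) = [13, 4, 72, 31, 98, 39, 12] for k=0..6.
Decompose π into cycles: lengths [44, 44, 11, 11, 4, 1] (6 cycles, including the fixed point 0).
With 6 cycles on 115 points, sign = (−1)^{115−6} = -1.

-1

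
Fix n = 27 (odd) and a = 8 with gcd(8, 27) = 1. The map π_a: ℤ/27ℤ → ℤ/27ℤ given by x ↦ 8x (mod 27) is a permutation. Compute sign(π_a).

Trace 8: π^k(8) = [8, 10, 26, 19, 17, 1] for k=0..5.
Decompose π into cycles: lengths [6, 6, 6, 2, 2, 2, 2, 1] (8 cycles, including the fixed point 0).
sign(π) = (−1)^{n − #cycles} = (−1)^{27−8} = (−1)^19 = -1.
Check: (8/27) = -1 by Zolotarev.

-1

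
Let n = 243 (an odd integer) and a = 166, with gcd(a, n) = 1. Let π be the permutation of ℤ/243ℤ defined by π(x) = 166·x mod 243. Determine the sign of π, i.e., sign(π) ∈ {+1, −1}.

Start at x=88: 88 → 28 → 31 → 43 → 91 → 40 → 79 → … (one orbit).
π_166 has 11 disjoint cycles with lengths [81, 81, 27, 27, 9, 9, 3, 3, 1, 1, 1] on {0,…,242}.
Σ(ℓ_i−1) = 243−11 = 232; sign = (−1)^232 = +1.

+1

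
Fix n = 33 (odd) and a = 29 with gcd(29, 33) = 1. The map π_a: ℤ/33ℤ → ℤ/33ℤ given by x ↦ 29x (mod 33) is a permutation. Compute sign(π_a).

+1

Orbit of 17 under x↦29x: [17, 31, 8, 1, 29, 16, 2]… (length divides ord_33(29)).
The orbit structure of x ↦ 29x mod 33: 5 orbits of sizes [10, 10, 10, 2, 1].
n − c = 33 − 5 = 28; sign = (−1)^28 = +1.
Check: (29/33) = +1 by Zolotarev.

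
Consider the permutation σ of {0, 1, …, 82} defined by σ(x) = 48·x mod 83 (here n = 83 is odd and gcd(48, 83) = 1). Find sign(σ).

+1

Start at x=70: 70 → 40 → 11 → 30 → 29 → 64 → 1 → … (one orbit).
The orbit structure of x ↦ 48x mod 83: 3 orbits of sizes [41, 41, 1].
sign(π) = (−1)^{n − #cycles} = (−1)^{83−3} = (−1)^80 = +1.
Via Zolotarev, sign(π_{48}) = (48|83) = +1.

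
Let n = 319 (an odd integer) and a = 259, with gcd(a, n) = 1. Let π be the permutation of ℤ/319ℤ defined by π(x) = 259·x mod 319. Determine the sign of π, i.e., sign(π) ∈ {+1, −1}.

+1

Start at x=316: 316 → 180 → 46 → 111 → 39 → 212 → 40 → … (one orbit).
Cycle lengths of π_259 on ℤ/319ℤ: [140, 140, 28, 10, 1]; 5 cycles in total.
n − c = 319 − 5 = 314; sign = (−1)^314 = +1.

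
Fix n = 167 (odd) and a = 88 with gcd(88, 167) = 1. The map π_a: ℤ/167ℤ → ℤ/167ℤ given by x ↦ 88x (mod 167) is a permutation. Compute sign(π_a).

+1

Start at x=127: 127 → 154 → 25 → 29 → 47 → 128 → 75 → … (one orbit).
π_88 has 3 disjoint cycles with lengths [83, 83, 1] on {0,…,166}.
167 − 3 = 164 transpositions; sign(π) = (−1)^164 = +1.
The Jacobi symbol (88|167) = +1 (Zolotarev) agrees.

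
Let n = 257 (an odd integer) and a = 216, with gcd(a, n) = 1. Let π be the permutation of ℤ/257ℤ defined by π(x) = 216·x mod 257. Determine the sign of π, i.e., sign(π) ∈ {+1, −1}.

Trace 60: π^k(60) = [60, 110, 116, 127, 190, 177, 196] for k=0..6.
2 cycles of lengths [256, 1].
With 2 cycles on 257 points, sign = (−1)^{257−2} = -1.
(216|257)_J = -1 (Zolotarev's lemma cross-check).

-1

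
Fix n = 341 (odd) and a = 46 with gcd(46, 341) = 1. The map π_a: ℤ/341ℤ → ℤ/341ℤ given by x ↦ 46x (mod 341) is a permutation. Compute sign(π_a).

+1

Trace 151: π^k(151) = [151, 126, 340, 295, 271, 190, 215] for k=0..6.
The orbit structure of x ↦ 46x mod 341: 35 orbits of sizes [10, 10, 10, 10, 10, 10, 10, 10, 10, 10, 10, 10, 10, 10, 10, 10, 10, 10, 10, 10, 10, 10, 10, 10, 10, 10, 10, 10, 10, 10, 10, 10, 10, 10, 1].
Σ(ℓ_i−1) = 341−35 = 306; sign = (−1)^306 = +1.
Check: (46/341) = +1 by Zolotarev.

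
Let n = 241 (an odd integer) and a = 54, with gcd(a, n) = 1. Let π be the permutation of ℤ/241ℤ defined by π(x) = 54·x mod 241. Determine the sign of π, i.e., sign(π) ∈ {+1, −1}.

Trace 54: π^k(54) = [54, 24, 91, 94, 15, 87, 119] for k=0..6.
Cycle lengths of π_54 on ℤ/241ℤ: [15, 15, 15, 15, 15, 15, 15, 15, 15, 15, 15, 15, 15, 15, 15, 15, 1]; 17 cycles in total.
sign(π) = (−1)^{n − #cycles} = (−1)^{241−17} = (−1)^224 = +1.
The Jacobi symbol (54|241) = +1 (Zolotarev) agrees.

+1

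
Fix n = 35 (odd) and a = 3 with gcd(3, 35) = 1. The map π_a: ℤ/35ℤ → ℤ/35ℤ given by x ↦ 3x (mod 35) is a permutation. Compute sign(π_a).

Trace 29: π^k(29) = [29, 17, 16, 13, 4, 12, 1] for k=0..6.
Cycle lengths of π_3 on ℤ/35ℤ: [12, 12, 6, 4, 1]; 5 cycles in total.
5 cycles on 35: each ℓ→(−1)^(ℓ−1), product (−1)^30 = +1.
Check: (3/35) = +1 by Zolotarev.

+1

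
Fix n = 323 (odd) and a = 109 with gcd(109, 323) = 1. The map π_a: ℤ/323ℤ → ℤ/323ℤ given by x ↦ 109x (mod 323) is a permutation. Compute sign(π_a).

+1

Trace 55: π^k(55) = [55, 181, 26, 250, 118, 265, 138] for k=0..6.
π_109 has 5 disjoint cycles with lengths [144, 144, 18, 16, 1] on {0,…,322}.
323 − 5 = 318 transpositions; sign(π) = (−1)^318 = +1.
Via Zolotarev, sign(π_{109}) = (109|323) = +1.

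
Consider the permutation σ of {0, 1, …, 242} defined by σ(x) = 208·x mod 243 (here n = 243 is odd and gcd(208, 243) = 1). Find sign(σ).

Orbit of 37 under x↦208x: [37, 163, 127, 172, 55, 19, 64]… (length divides ord_243(208)).
π_208 has 27 disjoint cycles with lengths [27, 27, 27, 27, 27, 27, 9, 9, 9, 9, 9, 9, 3, 3, 3, 3, 3, 3, 1, 1, 1, 1, 1, 1, 1, 1, 1] on {0,…,242}.
27 cycles on 243: each ℓ→(−1)^(ℓ−1), product (−1)^216 = +1.
Zolotarev: (208|243) = +1, matching the cycle-count sign.

+1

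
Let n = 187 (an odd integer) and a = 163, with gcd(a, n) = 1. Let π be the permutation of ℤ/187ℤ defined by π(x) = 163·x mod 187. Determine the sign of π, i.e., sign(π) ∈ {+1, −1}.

Orbit of 181 under x↦163x: [181, 144, 97, 103, 146, 49, 133]… (length divides ord_187(163)).
π_163 has 6 disjoint cycles with lengths [80, 80, 16, 5, 5, 1] on {0,…,186}.
6 cycles on 187: each ℓ→(−1)^(ℓ−1), product (−1)^181 = -1.
Check: (163/187) = -1 by Zolotarev.

-1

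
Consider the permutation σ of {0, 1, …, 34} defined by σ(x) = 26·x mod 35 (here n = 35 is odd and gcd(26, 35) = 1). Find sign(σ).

Start at x=6: 6 → 16 → 31 → 1 → 26 → 11 → 6 (one orbit).
10 cycles of lengths [6, 6, 6, 6, 6, 1, 1, 1, 1, 1].
35 − 10 = 25 transpositions; sign(π) = (−1)^25 = -1.

-1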